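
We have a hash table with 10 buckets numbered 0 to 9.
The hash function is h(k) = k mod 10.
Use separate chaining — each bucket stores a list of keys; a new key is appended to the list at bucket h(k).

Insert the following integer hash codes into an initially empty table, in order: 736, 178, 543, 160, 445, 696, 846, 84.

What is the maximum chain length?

Insert 736: h=6, bucket 6 empty -> new chain.
Insert 178: h=8, bucket 8 empty -> new chain.
Insert 543: h=3, bucket 3 empty -> new chain.
Insert 160: h=0, bucket 0 empty -> new chain.
Insert 445: h=5, bucket 5 empty -> new chain.
Insert 696: h=6, bucket 6 nonempty -> append to chain.
Insert 846: h=6, bucket 6 nonempty -> append to chain.
Insert 84: h=4, bucket 4 empty -> new chain.
Final buckets:
0: 160
1: -
2: -
3: 543
4: 84
5: 445
6: 736 -> 696 -> 846
7: -
8: 178
9: -

3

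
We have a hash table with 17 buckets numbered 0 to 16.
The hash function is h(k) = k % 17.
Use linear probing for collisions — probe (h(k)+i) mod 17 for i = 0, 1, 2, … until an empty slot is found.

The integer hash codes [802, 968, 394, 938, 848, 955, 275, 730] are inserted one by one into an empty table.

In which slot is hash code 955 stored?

802 hashes to 3; slot 3 is free -> place at 3.
968 hashes to 16; slot 16 is free -> place at 16.
394 hashes to 3; 3 taken -> place at 4.
938 hashes to 3; 3,4 taken -> place at 5.
848 hashes to 15; slot 15 is free -> place at 15.
955 hashes to 3; 3,4,5 taken -> place at 6.
275 hashes to 3; 3,4,5,6 taken -> place at 7.
730 hashes to 16; 16 taken -> place at 0.
Table: [730, ., ., 802, 394, 938, 955, 275, ., ., ., ., ., ., ., 848, 968]

6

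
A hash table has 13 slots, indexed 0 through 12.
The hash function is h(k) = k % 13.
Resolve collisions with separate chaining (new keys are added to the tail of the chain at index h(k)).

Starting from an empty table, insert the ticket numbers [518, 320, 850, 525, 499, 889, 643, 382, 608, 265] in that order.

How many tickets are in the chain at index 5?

6

Insert 518: h=11, bucket 11 empty -> new chain.
Insert 320: h=8, bucket 8 empty -> new chain.
Insert 850: h=5, bucket 5 empty -> new chain.
Insert 525: h=5, bucket 5 nonempty -> append to chain.
Insert 499: h=5, bucket 5 nonempty -> append to chain.
Insert 889: h=5, bucket 5 nonempty -> append to chain.
Insert 643: h=6, bucket 6 empty -> new chain.
Insert 382: h=5, bucket 5 nonempty -> append to chain.
Insert 608: h=10, bucket 10 empty -> new chain.
Insert 265: h=5, bucket 5 nonempty -> append to chain.
Final buckets:
0: —
1: —
2: —
3: —
4: —
5: 850 -> 525 -> 499 -> 889 -> 382 -> 265
6: 643
7: —
8: 320
9: —
10: 608
11: 518
12: —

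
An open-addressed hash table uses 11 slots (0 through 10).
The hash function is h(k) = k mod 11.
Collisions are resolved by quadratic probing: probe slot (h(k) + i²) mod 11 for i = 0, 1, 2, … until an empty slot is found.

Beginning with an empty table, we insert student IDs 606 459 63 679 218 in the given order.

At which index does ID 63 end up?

606: h=1 => slot 1
459: h=8 => slot 8
63: h=8, probe 8,9 => slot 9
679: h=8, probe 8,9,1,6 => slot 6
218: h=9, probe 9,10 => slot 10
Table: [_, 606, _, _, _, _, 679, _, 459, 63, 218]

9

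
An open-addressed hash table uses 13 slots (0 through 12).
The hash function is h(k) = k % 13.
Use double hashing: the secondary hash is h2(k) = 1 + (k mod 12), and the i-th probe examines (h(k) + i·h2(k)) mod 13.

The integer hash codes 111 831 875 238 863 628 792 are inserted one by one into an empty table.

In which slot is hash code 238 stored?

111: h=7 -> slot 7
831: h=12 -> slot 12
875: h=4 -> slot 4
238: h=4, h2=11, probe 4,2 -> slot 2
863: h=5 -> slot 5
628: h=4, h2=5, probe 4,9 -> slot 9
792: h=12, h2=1, probe 12,0 -> slot 0
Table: [792, -, 238, -, 875, 863, -, 111, -, 628, -, -, 831]

2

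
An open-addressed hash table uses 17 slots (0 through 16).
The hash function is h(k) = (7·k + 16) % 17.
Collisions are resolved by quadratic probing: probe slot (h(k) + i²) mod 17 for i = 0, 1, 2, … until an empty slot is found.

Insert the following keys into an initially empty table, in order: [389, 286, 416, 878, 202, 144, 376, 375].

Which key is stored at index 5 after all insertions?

144

389 hashes to 2; slot 2 is free → place at 2.
286 hashes to 12; slot 12 is free → place at 12.
416 hashes to 4; slot 4 is free → place at 4.
878 hashes to 8; slot 8 is free → place at 8.
202 hashes to 2; 2 taken → place at 3.
144 hashes to 4; 4 taken → place at 5.
376 hashes to 13; slot 13 is free → place at 13.
375 hashes to 6; slot 6 is free → place at 6.
Table: [_, _, 389, 202, 416, 144, 375, _, 878, _, _, _, 286, 376, _, _, _]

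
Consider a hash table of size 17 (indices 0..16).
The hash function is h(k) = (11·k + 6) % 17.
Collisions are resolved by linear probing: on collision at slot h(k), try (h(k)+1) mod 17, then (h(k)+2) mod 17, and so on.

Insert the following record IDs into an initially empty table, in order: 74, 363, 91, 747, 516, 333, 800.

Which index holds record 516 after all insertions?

Insert 74: h=4, slot 4 empty => index 4.
Insert 363: h=4, slot 4 occupied => index 5.
Insert 91: h=4, slots 4,5 occupied => index 6.
Insert 747: h=12, slot 12 empty => index 12.
Insert 516: h=4, slots 4,5,6 occupied => index 7.
Insert 333: h=14, slot 14 empty => index 14.
Insert 800: h=0, slot 0 empty => index 0.
Table: [800, ., ., ., 74, 363, 91, 516, ., ., ., ., 747, ., 333, ., .]

7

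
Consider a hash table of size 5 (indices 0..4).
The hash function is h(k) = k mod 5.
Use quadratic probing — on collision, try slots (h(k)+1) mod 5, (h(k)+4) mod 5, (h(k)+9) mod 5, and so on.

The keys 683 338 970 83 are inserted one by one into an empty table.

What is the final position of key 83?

2

683: h=3 → slot 3
338: h=3, probe 3,4 → slot 4
970: h=0 → slot 0
83: h=3, probe 3,4,2 → slot 2
Table: [970, ∅, 83, 683, 338]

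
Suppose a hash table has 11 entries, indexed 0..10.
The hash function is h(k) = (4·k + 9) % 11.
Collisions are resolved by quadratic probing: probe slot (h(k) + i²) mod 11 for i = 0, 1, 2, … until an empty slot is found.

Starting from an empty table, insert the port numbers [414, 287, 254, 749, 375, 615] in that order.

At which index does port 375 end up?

Insert 414: h=4, slot 4 empty => index 4.
Insert 287: h=2, slot 2 empty => index 2.
Insert 254: h=2, slot 2 occupied => index 3.
Insert 749: h=2, slots 2,3 occupied => index 6.
Insert 375: h=2, slots 2,3,6 occupied => index 0.
Insert 615: h=5, slot 5 empty => index 5.
Table: [375, -, 287, 254, 414, 615, 749, -, -, -, -]

0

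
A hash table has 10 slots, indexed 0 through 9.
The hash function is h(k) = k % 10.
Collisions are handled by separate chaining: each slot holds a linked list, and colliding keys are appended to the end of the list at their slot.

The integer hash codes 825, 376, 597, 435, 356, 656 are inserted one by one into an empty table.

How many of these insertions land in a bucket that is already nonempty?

3

825 -> bucket 5
376 -> bucket 6
597 -> bucket 7
435 -> bucket 5 (collision)
356 -> bucket 6 (collision)
656 -> bucket 6 (collision)
Final buckets:
0: .
1: .
2: .
3: .
4: .
5: 825 -> 435
6: 376 -> 356 -> 656
7: 597
8: .
9: .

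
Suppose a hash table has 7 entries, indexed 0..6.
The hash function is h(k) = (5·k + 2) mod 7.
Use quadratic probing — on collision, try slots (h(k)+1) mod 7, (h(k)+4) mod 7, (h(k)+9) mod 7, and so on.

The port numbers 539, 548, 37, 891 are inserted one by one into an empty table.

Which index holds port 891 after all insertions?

539 hashes to 2; slot 2 is free → place at 2.
548 hashes to 5; slot 5 is free → place at 5.
37 hashes to 5; 5 taken → place at 6.
891 hashes to 5; 5,6,2 taken → place at 0.
Table: [891, —, 539, —, —, 548, 37]

0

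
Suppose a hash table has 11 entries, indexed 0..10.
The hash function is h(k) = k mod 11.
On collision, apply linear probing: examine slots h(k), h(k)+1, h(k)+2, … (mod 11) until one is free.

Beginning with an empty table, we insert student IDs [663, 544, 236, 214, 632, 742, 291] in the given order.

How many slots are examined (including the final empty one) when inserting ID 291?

6

Insert 663: h=3, slot 3 empty → index 3.
Insert 544: h=5, slot 5 empty → index 5.
Insert 236: h=5, slot 5 occupied → index 6.
Insert 214: h=5, slots 5,6 occupied → index 7.
Insert 632: h=5, slots 5,6,7 occupied → index 8.
Insert 742: h=5, slots 5,6,7,8 occupied → index 9.
Insert 291: h=5, slots 5,6,7,8,9 occupied → index 10.
Table: [_, _, _, 663, _, 544, 236, 214, 632, 742, 291]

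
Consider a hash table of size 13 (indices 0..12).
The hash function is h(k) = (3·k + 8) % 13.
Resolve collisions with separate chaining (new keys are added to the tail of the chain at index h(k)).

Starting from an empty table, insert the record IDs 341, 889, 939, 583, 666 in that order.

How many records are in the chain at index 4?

Insert 341: h=4, bucket 4 empty -> new chain.
Insert 889: h=10, bucket 10 empty -> new chain.
Insert 939: h=4, bucket 4 nonempty -> append to chain.
Insert 583: h=2, bucket 2 empty -> new chain.
Insert 666: h=4, bucket 4 nonempty -> append to chain.
Final buckets:
0: _
1: _
2: 583
3: _
4: 341 -> 939 -> 666
5: _
6: _
7: _
8: _
9: _
10: 889
11: _
12: _

3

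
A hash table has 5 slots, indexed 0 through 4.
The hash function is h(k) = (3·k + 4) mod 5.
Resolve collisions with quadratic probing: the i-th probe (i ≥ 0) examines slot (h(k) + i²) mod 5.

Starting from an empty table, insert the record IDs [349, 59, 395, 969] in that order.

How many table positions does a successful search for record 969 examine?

3

349: h=1 => slot 1
59: h=1, probe 1,2 => slot 2
395: h=4 => slot 4
969: h=1, probe 1,2,0 => slot 0
Table: [969, 349, 59, ., 395]
Lookup 969: h=1, probe 1,2,0 → found at 0.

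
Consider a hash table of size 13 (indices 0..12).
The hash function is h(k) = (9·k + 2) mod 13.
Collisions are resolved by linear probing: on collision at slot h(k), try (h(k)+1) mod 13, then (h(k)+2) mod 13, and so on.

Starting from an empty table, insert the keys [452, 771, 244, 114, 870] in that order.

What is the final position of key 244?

452: h=1 → slot 1
771: h=12 → slot 12
244: h=1, probe 1,2 → slot 2
114: h=1, probe 1,2,3 → slot 3
870: h=6 → slot 6
Table: [∅, 452, 244, 114, ∅, ∅, 870, ∅, ∅, ∅, ∅, ∅, 771]

2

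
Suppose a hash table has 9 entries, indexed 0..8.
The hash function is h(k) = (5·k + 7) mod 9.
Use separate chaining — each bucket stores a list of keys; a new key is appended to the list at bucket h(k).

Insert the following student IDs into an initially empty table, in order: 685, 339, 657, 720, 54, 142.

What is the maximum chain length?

685 → bucket 3
339 → bucket 1
657 → bucket 7
720 → bucket 7 (collision)
54 → bucket 7 (collision)
142 → bucket 6
Final buckets:
0: ∅
1: 339
2: ∅
3: 685
4: ∅
5: ∅
6: 142
7: 657 -> 720 -> 54
8: ∅

3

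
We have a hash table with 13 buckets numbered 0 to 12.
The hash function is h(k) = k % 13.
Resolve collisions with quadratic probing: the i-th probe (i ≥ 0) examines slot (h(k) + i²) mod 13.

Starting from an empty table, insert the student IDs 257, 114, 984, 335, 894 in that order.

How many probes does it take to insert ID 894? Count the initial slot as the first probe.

Insert 257: h=10, slot 10 empty → index 10.
Insert 114: h=10, slot 10 occupied → index 11.
Insert 984: h=9, slot 9 empty → index 9.
Insert 335: h=10, slots 10,11 occupied → index 1.
Insert 894: h=10, slots 10,11,1 occupied → index 6.
Table: [—, 335, —, —, —, —, 894, —, —, 984, 257, 114, —]

4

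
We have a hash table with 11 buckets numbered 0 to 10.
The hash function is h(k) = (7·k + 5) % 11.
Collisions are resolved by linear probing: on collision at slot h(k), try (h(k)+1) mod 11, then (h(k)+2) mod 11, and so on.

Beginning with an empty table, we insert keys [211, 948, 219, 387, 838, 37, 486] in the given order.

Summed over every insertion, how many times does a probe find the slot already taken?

211: h=8 -> slot 8
948: h=8, probe 8,9 -> slot 9
219: h=9, probe 9,10 -> slot 10
387: h=8, probe 8,9,10,0 -> slot 0
838: h=8, probe 8,9,10,0,1 -> slot 1
37: h=0, probe 0,1,2 -> slot 2
486: h=8, probe 8,9,10,0,1,2,3 -> slot 3
Table: [387, 838, 37, 486, —, —, —, —, 211, 948, 219]

17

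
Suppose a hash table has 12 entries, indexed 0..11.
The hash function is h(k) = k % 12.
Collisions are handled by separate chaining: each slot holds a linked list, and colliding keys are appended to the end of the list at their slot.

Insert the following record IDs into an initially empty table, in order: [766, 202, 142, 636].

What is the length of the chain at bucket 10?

3

Insert 766: h=10, bucket 10 empty -> new chain.
Insert 202: h=10, bucket 10 nonempty -> append to chain.
Insert 142: h=10, bucket 10 nonempty -> append to chain.
Insert 636: h=0, bucket 0 empty -> new chain.
Final buckets:
0: 636
1: -
2: -
3: -
4: -
5: -
6: -
7: -
8: -
9: -
10: 766 -> 202 -> 142
11: -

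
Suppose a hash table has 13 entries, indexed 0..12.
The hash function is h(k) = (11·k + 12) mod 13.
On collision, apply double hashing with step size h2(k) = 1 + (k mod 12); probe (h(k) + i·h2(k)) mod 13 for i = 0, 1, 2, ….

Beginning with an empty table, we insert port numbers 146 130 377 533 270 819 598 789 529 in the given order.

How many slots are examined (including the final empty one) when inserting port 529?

Insert 146: h=6, slot 6 empty → index 6.
Insert 130: h=12, slot 12 empty → index 12.
Insert 377: h=12, h2=6, slot 12 occupied → index 5.
Insert 533: h=12, h2=6, slots 12,5 occupied → index 11.
Insert 270: h=5, h2=7, slots 5,12,6 occupied → index 0.
Insert 819: h=12, h2=4, slot 12 occupied → index 3.
Insert 598: h=12, h2=11, slot 12 occupied → index 10.
Insert 789: h=7, slot 7 empty → index 7.
Insert 529: h=7, h2=2, slot 7 occupied → index 9.
Table: [270, _, _, 819, _, 377, 146, 789, _, 529, 598, 533, 130]

2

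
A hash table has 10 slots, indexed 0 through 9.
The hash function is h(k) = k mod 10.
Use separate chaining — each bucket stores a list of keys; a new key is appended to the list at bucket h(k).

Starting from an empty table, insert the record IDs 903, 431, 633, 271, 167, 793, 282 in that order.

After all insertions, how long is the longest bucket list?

903 → bucket 3
431 → bucket 1
633 → bucket 3 (collision)
271 → bucket 1 (collision)
167 → bucket 7
793 → bucket 3 (collision)
282 → bucket 2
Final buckets:
0: .
1: 431 -> 271
2: 282
3: 903 -> 633 -> 793
4: .
5: .
6: .
7: 167
8: .
9: .

3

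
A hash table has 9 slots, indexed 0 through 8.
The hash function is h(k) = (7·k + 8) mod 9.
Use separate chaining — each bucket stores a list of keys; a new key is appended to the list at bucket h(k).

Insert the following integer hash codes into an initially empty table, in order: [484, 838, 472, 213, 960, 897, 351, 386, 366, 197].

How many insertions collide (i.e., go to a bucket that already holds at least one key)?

4

484 → bucket 3
838 → bucket 6
472 → bucket 0
213 → bucket 5
960 → bucket 5 (collision)
897 → bucket 5 (collision)
351 → bucket 8
386 → bucket 1
366 → bucket 5 (collision)
197 → bucket 1 (collision)
Final buckets:
0: 472
1: 386 -> 197
2: -
3: 484
4: -
5: 213 -> 960 -> 897 -> 366
6: 838
7: -
8: 351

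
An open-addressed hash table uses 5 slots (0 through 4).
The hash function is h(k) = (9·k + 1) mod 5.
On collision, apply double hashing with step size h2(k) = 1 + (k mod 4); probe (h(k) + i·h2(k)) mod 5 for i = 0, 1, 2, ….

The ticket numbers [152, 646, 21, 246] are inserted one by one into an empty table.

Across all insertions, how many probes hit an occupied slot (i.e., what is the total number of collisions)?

152 hashes to 4; slot 4 is free → place at 4.
646 hashes to 0; slot 0 is free → place at 0.
21 hashes to 0, h2=2; 0 taken → place at 2.
246 hashes to 0, h2=3; 0 taken → place at 3.
Table: [646, -, 21, 246, 152]

2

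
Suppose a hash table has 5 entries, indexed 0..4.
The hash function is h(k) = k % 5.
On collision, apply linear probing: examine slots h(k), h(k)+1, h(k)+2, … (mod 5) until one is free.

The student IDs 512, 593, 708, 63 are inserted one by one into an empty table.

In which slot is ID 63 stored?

512: h=2 -> slot 2
593: h=3 -> slot 3
708: h=3, probe 3,4 -> slot 4
63: h=3, probe 3,4,0 -> slot 0
Table: [63, ∅, 512, 593, 708]

0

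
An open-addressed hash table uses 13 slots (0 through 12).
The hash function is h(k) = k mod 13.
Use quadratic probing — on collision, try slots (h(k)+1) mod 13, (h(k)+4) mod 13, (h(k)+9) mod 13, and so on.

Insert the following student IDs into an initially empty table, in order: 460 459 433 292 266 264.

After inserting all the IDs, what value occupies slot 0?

264

460 hashes to 5; slot 5 is free => place at 5.
459 hashes to 4; slot 4 is free => place at 4.
433 hashes to 4; 4,5 taken => place at 8.
292 hashes to 6; slot 6 is free => place at 6.
266 hashes to 6; 6 taken => place at 7.
264 hashes to 4; 4,5,8 taken => place at 0.
Table: [264, _, _, _, 459, 460, 292, 266, 433, _, _, _, _]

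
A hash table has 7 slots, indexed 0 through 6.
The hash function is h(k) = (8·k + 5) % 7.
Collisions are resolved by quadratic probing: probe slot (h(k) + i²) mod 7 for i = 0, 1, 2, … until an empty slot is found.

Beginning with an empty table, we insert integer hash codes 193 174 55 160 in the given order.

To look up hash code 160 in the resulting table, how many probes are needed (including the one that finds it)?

193 hashes to 2; slot 2 is free → place at 2.
174 hashes to 4; slot 4 is free → place at 4.
55 hashes to 4; 4 taken → place at 5.
160 hashes to 4; 4,5 taken → place at 1.
Table: [-, 160, 193, -, 174, 55, -]
Lookup 160: h=4, probe 4,5,1 → found at 1.

3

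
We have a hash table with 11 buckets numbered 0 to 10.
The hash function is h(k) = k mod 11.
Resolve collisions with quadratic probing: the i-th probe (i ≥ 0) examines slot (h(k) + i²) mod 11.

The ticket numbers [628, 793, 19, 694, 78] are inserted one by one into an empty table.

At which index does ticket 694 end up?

Insert 628: h=1, slot 1 empty => index 1.
Insert 793: h=1, slot 1 occupied => index 2.
Insert 19: h=8, slot 8 empty => index 8.
Insert 694: h=1, slots 1,2 occupied => index 5.
Insert 78: h=1, slots 1,2,5 occupied => index 10.
Table: [_, 628, 793, _, _, 694, _, _, 19, _, 78]

5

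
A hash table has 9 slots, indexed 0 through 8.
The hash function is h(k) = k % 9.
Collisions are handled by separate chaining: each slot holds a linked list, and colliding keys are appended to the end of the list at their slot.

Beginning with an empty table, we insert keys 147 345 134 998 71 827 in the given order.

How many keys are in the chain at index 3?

2

147 → bucket 3
345 → bucket 3 (collision)
134 → bucket 8
998 → bucket 8 (collision)
71 → bucket 8 (collision)
827 → bucket 8 (collision)
Final buckets:
0: -
1: -
2: -
3: 147 -> 345
4: -
5: -
6: -
7: -
8: 134 -> 998 -> 71 -> 827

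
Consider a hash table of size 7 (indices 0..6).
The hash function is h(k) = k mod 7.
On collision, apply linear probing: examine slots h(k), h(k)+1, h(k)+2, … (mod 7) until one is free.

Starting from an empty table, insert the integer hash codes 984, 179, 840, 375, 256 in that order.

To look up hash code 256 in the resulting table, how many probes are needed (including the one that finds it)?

5

984 hashes to 4; slot 4 is free -> place at 4.
179 hashes to 4; 4 taken -> place at 5.
840 hashes to 0; slot 0 is free -> place at 0.
375 hashes to 4; 4,5 taken -> place at 6.
256 hashes to 4; 4,5,6,0 taken -> place at 1.
Table: [840, 256, ∅, ∅, 984, 179, 375]
Lookup 256: h=4, probe 4,5,6,0,1 → found at 1.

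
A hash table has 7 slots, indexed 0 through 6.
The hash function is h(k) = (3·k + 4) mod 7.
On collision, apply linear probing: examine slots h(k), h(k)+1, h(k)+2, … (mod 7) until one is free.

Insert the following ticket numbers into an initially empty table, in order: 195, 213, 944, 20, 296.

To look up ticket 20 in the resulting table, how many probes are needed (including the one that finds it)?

3

195 hashes to 1; slot 1 is free => place at 1.
213 hashes to 6; slot 6 is free => place at 6.
944 hashes to 1; 1 taken => place at 2.
20 hashes to 1; 1,2 taken => place at 3.
296 hashes to 3; 3 taken => place at 4.
Table: [., 195, 944, 20, 296, ., 213]
Lookup 20: h=1, probe 1,2,3 → found at 3.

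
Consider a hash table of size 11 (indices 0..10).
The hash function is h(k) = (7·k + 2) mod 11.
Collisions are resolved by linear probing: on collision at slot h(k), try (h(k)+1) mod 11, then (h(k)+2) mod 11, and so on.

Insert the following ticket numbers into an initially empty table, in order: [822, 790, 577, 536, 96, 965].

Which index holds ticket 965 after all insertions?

7

Insert 822: h=3, slot 3 empty → index 3.
Insert 790: h=10, slot 10 empty → index 10.
Insert 577: h=4, slot 4 empty → index 4.
Insert 536: h=3, slots 3,4 occupied → index 5.
Insert 96: h=3, slots 3,4,5 occupied → index 6.
Insert 965: h=3, slots 3,4,5,6 occupied → index 7.
Table: [., ., ., 822, 577, 536, 96, 965, ., ., 790]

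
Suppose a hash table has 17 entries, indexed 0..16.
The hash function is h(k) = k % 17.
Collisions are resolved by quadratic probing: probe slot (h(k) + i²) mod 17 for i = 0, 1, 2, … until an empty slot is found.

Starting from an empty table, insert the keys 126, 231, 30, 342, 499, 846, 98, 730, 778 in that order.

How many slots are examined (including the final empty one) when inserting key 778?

4

126: h=7 => slot 7
231: h=10 => slot 10
30: h=13 => slot 13
342: h=2 => slot 2
499: h=6 => slot 6
846: h=13, probe 13,14 => slot 14
98: h=13, probe 13,14,0 => slot 0
730: h=16 => slot 16
778: h=13, probe 13,14,0,5 => slot 5
Table: [98, —, 342, —, —, 778, 499, 126, —, —, 231, —, —, 30, 846, —, 730]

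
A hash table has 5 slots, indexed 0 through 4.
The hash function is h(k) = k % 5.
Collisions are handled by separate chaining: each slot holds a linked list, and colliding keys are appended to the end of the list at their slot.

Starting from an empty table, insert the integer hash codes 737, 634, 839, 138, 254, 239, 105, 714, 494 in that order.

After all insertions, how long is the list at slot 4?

Insert 737: h=2, bucket 2 empty -> new chain.
Insert 634: h=4, bucket 4 empty -> new chain.
Insert 839: h=4, bucket 4 nonempty -> append to chain.
Insert 138: h=3, bucket 3 empty -> new chain.
Insert 254: h=4, bucket 4 nonempty -> append to chain.
Insert 239: h=4, bucket 4 nonempty -> append to chain.
Insert 105: h=0, bucket 0 empty -> new chain.
Insert 714: h=4, bucket 4 nonempty -> append to chain.
Insert 494: h=4, bucket 4 nonempty -> append to chain.
Final buckets:
0: 105
1: _
2: 737
3: 138
4: 634 -> 839 -> 254 -> 239 -> 714 -> 494

6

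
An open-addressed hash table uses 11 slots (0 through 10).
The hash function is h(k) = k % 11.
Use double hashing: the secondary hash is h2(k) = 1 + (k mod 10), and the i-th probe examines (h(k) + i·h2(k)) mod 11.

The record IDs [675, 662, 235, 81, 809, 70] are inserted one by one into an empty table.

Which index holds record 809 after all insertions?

Insert 675: h=4, slot 4 empty → index 4.
Insert 662: h=2, slot 2 empty → index 2.
Insert 235: h=4, h2=6, slot 4 occupied → index 10.
Insert 81: h=4, h2=2, slot 4 occupied → index 6.
Insert 809: h=6, h2=10, slot 6 occupied → index 5.
Insert 70: h=4, h2=1, slots 4,5,6 occupied → index 7.
Table: [., ., 662, ., 675, 809, 81, 70, ., ., 235]

5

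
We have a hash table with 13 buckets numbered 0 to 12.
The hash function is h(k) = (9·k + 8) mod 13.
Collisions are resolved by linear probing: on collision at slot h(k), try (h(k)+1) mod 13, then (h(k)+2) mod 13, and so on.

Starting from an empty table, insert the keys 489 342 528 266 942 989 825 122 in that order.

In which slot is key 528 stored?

3

Insert 489: h=2, slot 2 empty => index 2.
Insert 342: h=5, slot 5 empty => index 5.
Insert 528: h=2, slot 2 occupied => index 3.
Insert 266: h=10, slot 10 empty => index 10.
Insert 942: h=10, slot 10 occupied => index 11.
Insert 989: h=4, slot 4 empty => index 4.
Insert 825: h=10, slots 10,11 occupied => index 12.
Insert 122: h=1, slot 1 empty => index 1.
Table: [∅, 122, 489, 528, 989, 342, ∅, ∅, ∅, ∅, 266, 942, 825]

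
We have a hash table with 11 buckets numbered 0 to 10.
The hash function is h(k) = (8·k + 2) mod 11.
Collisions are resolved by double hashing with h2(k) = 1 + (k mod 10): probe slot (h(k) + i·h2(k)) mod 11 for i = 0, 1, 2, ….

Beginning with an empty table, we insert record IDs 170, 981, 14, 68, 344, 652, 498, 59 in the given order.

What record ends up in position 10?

170: h=9 => slot 9
981: h=7 => slot 7
14: h=4 => slot 4
68: h=7, h2=9, probe 7,5 => slot 5
344: h=4, h2=5, probe 4,9,3 => slot 3
652: h=4, h2=3, probe 4,7,10 => slot 10
498: h=4, h2=9, probe 4,2 => slot 2
59: h=1 => slot 1
Table: [∅, 59, 498, 344, 14, 68, ∅, 981, ∅, 170, 652]

652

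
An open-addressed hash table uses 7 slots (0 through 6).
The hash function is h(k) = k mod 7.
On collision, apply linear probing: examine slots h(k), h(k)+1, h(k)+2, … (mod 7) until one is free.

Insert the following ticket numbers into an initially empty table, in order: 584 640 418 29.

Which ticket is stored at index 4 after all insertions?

640

584 hashes to 3; slot 3 is free -> place at 3.
640 hashes to 3; 3 taken -> place at 4.
418 hashes to 5; slot 5 is free -> place at 5.
29 hashes to 1; slot 1 is free -> place at 1.
Table: [-, 29, -, 584, 640, 418, -]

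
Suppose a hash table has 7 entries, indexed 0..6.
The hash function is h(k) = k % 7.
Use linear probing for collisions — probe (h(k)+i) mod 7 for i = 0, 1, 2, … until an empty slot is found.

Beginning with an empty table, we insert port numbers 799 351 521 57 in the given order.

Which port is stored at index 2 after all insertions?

799: h=1 → slot 1
351: h=1, probe 1,2 → slot 2
521: h=3 → slot 3
57: h=1, probe 1,2,3,4 → slot 4
Table: [., 799, 351, 521, 57, ., .]

351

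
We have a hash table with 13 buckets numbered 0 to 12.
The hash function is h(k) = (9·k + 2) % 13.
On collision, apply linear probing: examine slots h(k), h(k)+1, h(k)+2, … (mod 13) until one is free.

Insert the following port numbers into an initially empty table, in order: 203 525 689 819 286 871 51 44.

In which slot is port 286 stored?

4

203 hashes to 9; slot 9 is free => place at 9.
525 hashes to 8; slot 8 is free => place at 8.
689 hashes to 2; slot 2 is free => place at 2.
819 hashes to 2; 2 taken => place at 3.
286 hashes to 2; 2,3 taken => place at 4.
871 hashes to 2; 2,3,4 taken => place at 5.
51 hashes to 6; slot 6 is free => place at 6.
44 hashes to 8; 8,9 taken => place at 10.
Table: [∅, ∅, 689, 819, 286, 871, 51, ∅, 525, 203, 44, ∅, ∅]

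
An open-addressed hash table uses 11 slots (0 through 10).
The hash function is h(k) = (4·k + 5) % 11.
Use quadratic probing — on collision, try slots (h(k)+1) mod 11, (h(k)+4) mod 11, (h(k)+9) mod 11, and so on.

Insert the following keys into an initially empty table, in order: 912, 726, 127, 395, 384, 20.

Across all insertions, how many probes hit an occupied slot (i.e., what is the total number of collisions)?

Insert 912: h=1, slot 1 empty => index 1.
Insert 726: h=5, slot 5 empty => index 5.
Insert 127: h=7, slot 7 empty => index 7.
Insert 395: h=1, slot 1 occupied => index 2.
Insert 384: h=1, slots 1,2,5 occupied => index 10.
Insert 20: h=8, slot 8 empty => index 8.
Table: [∅, 912, 395, ∅, ∅, 726, ∅, 127, 20, ∅, 384]

4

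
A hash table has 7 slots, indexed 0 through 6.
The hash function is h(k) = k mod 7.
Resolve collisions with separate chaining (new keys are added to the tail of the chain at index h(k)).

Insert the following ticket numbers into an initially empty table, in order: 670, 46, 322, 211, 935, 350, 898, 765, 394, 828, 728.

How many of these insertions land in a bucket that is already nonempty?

670 -> bucket 5
46 -> bucket 4
322 -> bucket 0
211 -> bucket 1
935 -> bucket 4 (collision)
350 -> bucket 0 (collision)
898 -> bucket 2
765 -> bucket 2 (collision)
394 -> bucket 2 (collision)
828 -> bucket 2 (collision)
728 -> bucket 0 (collision)
Final buckets:
0: 322 -> 350 -> 728
1: 211
2: 898 -> 765 -> 394 -> 828
3: -
4: 46 -> 935
5: 670
6: -

6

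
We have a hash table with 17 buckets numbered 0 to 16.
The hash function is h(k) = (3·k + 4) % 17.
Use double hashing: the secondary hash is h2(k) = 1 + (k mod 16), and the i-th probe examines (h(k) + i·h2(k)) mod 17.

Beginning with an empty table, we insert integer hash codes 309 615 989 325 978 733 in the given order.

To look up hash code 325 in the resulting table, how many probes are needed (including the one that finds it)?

2

Insert 309: h=13, slot 13 empty -> index 13.
Insert 615: h=13, h2=8, slot 13 occupied -> index 4.
Insert 989: h=13, h2=14, slot 13 occupied -> index 10.
Insert 325: h=10, h2=6, slot 10 occupied -> index 16.
Insert 978: h=14, slot 14 empty -> index 14.
Insert 733: h=10, h2=14, slot 10 occupied -> index 7.
Table: [_, _, _, _, 615, _, _, 733, _, _, 989, _, _, 309, 978, _, 325]
Lookup 325: h=10, h2=6, probe 10,16 → found at 16.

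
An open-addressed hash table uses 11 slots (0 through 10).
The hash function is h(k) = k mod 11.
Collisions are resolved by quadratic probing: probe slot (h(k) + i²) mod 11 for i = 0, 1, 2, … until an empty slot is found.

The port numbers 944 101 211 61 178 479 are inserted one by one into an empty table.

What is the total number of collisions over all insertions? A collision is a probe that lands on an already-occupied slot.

944 hashes to 9; slot 9 is free -> place at 9.
101 hashes to 2; slot 2 is free -> place at 2.
211 hashes to 2; 2 taken -> place at 3.
61 hashes to 6; slot 6 is free -> place at 6.
178 hashes to 2; 2,3,6 taken -> place at 0.
479 hashes to 6; 6 taken -> place at 7.
Table: [178, -, 101, 211, -, -, 61, 479, -, 944, -]

5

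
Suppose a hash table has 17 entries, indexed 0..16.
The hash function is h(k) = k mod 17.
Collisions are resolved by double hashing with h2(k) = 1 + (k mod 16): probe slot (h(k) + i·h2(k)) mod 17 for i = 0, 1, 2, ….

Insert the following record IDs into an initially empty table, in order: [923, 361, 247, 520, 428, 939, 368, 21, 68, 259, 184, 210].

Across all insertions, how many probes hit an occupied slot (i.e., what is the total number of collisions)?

10

Insert 923: h=5, slot 5 empty → index 5.
Insert 361: h=4, slot 4 empty → index 4.
Insert 247: h=9, slot 9 empty → index 9.
Insert 520: h=10, slot 10 empty → index 10.
Insert 428: h=3, slot 3 empty → index 3.
Insert 939: h=4, h2=12, slot 4 occupied → index 16.
Insert 368: h=11, slot 11 empty → index 11.
Insert 21: h=4, h2=6, slots 4,10,16,5,11 occupied → index 0.
Insert 68: h=0, h2=5, slots 0,5,10 occupied → index 15.
Insert 259: h=4, h2=4, slot 4 occupied → index 8.
Insert 184: h=14, slot 14 empty → index 14.
Insert 210: h=6, slot 6 empty → index 6.
Table: [21, -, -, 428, 361, 923, 210, -, 259, 247, 520, 368, -, -, 184, 68, 939]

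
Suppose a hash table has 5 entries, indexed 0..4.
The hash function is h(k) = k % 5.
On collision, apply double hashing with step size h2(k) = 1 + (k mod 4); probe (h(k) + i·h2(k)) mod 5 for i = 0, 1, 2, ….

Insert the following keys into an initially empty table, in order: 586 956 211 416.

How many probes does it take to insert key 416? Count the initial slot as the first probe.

Insert 586: h=1, slot 1 empty => index 1.
Insert 956: h=1, h2=1, slot 1 occupied => index 2.
Insert 211: h=1, h2=4, slot 1 occupied => index 0.
Insert 416: h=1, h2=1, slots 1,2 occupied => index 3.
Table: [211, 586, 956, 416, ∅]

3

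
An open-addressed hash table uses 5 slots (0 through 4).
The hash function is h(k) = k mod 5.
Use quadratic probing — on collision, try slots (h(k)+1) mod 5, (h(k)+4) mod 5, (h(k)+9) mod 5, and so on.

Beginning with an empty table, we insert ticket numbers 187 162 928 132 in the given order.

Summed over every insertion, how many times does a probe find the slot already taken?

Insert 187: h=2, slot 2 empty → index 2.
Insert 162: h=2, slot 2 occupied → index 3.
Insert 928: h=3, slot 3 occupied → index 4.
Insert 132: h=2, slots 2,3 occupied → index 1.
Table: [∅, 132, 187, 162, 928]

4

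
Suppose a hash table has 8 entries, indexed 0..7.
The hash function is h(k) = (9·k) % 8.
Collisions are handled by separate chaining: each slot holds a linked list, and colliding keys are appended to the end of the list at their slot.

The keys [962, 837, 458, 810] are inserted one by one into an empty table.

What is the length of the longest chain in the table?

3

Insert 962: h=2, bucket 2 empty → new chain.
Insert 837: h=5, bucket 5 empty → new chain.
Insert 458: h=2, bucket 2 nonempty → append to chain.
Insert 810: h=2, bucket 2 nonempty → append to chain.
Final buckets:
0: ∅
1: ∅
2: 962 -> 458 -> 810
3: ∅
4: ∅
5: 837
6: ∅
7: ∅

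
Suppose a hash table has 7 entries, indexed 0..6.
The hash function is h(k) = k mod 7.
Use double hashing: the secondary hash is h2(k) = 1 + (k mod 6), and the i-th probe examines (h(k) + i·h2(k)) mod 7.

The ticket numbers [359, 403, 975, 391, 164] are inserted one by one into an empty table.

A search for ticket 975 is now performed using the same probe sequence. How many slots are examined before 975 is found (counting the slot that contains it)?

2

359: h=2 => slot 2
403: h=4 => slot 4
975: h=2, h2=4, probe 2,6 => slot 6
391: h=6, h2=2, probe 6,1 => slot 1
164: h=3 => slot 3
Table: [., 391, 359, 164, 403, ., 975]
Lookup 975: h=2, h2=4, probe 2,6 → found at 6.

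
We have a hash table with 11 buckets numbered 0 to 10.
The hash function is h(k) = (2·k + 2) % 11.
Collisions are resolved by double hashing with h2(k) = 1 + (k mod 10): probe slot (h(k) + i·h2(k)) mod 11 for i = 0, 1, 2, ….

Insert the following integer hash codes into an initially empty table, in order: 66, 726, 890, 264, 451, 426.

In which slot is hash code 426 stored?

3

66: h=2 → slot 2
726: h=2, h2=7, probe 2,9 → slot 9
890: h=0 → slot 0
264: h=2, h2=5, probe 2,7 → slot 7
451: h=2, h2=2, probe 2,4 → slot 4
426: h=7, h2=7, probe 7,3 → slot 3
Table: [890, -, 66, 426, 451, -, -, 264, -, 726, -]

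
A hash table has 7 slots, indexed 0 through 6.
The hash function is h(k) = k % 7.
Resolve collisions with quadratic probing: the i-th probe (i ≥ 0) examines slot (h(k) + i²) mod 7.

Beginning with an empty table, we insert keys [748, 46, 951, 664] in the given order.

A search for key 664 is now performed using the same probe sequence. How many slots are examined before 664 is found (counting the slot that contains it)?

3

Insert 748: h=6, slot 6 empty => index 6.
Insert 46: h=4, slot 4 empty => index 4.
Insert 951: h=6, slot 6 occupied => index 0.
Insert 664: h=6, slots 6,0 occupied => index 3.
Table: [951, _, _, 664, 46, _, 748]
Lookup 664: h=6, probe 6,0,3 → found at 3.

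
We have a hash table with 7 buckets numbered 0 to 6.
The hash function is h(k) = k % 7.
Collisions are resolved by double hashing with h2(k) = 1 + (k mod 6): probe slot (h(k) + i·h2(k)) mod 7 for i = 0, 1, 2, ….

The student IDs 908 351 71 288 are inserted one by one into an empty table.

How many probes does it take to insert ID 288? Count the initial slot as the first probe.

908: h=5 -> slot 5
351: h=1 -> slot 1
71: h=1, h2=6, probe 1,0 -> slot 0
288: h=1, h2=1, probe 1,2 -> slot 2
Table: [71, 351, 288, ., ., 908, .]

2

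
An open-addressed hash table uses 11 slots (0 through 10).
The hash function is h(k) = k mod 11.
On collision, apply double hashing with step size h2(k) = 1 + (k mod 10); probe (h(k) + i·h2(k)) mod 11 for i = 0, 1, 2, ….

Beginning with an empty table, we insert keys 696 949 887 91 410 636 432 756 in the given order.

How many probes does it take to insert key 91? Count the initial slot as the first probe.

2

696 hashes to 3; slot 3 is free → place at 3.
949 hashes to 3, h2=10; 3 taken → place at 2.
887 hashes to 7; slot 7 is free → place at 7.
91 hashes to 3, h2=2; 3 taken → place at 5.
410 hashes to 3, h2=1; 3 taken → place at 4.
636 hashes to 9; slot 9 is free → place at 9.
432 hashes to 3, h2=3; 3 taken → place at 6.
756 hashes to 8; slot 8 is free → place at 8.
Table: [—, —, 949, 696, 410, 91, 432, 887, 756, 636, —]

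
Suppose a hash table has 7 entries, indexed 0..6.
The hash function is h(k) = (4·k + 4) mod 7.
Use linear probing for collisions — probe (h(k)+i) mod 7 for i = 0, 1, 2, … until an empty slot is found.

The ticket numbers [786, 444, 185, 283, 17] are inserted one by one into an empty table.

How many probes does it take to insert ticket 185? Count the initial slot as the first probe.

786: h=5 → slot 5
444: h=2 → slot 2
185: h=2, probe 2,3 → slot 3
283: h=2, probe 2,3,4 → slot 4
17: h=2, probe 2,3,4,5,6 → slot 6
Table: [∅, ∅, 444, 185, 283, 786, 17]

2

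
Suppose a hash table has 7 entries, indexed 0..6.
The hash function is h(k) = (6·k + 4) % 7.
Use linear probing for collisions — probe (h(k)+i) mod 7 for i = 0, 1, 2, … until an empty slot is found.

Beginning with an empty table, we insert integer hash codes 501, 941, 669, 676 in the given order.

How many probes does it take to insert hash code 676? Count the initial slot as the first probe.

Insert 501: h=0, slot 0 empty => index 0.
Insert 941: h=1, slot 1 empty => index 1.
Insert 669: h=0, slots 0,1 occupied => index 2.
Insert 676: h=0, slots 0,1,2 occupied => index 3.
Table: [501, 941, 669, 676, _, _, _]

4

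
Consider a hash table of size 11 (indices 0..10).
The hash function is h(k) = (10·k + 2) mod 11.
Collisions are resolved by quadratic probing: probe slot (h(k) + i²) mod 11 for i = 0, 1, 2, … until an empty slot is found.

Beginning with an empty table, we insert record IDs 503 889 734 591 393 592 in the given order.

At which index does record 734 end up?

503 hashes to 5; slot 5 is free → place at 5.
889 hashes to 4; slot 4 is free → place at 4.
734 hashes to 5; 5 taken → place at 6.
591 hashes to 5; 5,6 taken → place at 9.
393 hashes to 5; 5,6,9 taken → place at 3.
592 hashes to 4; 4,5 taken → place at 8.
Table: [—, —, —, 393, 889, 503, 734, —, 592, 591, —]

6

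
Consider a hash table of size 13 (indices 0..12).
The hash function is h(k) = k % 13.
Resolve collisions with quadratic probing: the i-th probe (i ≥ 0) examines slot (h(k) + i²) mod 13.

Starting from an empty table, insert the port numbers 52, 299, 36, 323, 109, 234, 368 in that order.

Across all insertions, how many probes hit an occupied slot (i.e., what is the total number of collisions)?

Insert 52: h=0, slot 0 empty → index 0.
Insert 299: h=0, slot 0 occupied → index 1.
Insert 36: h=10, slot 10 empty → index 10.
Insert 323: h=11, slot 11 empty → index 11.
Insert 109: h=5, slot 5 empty → index 5.
Insert 234: h=0, slots 0,1 occupied → index 4.
Insert 368: h=4, slots 4,5 occupied → index 8.
Table: [52, 299, ., ., 234, 109, ., ., 368, ., 36, 323, .]

5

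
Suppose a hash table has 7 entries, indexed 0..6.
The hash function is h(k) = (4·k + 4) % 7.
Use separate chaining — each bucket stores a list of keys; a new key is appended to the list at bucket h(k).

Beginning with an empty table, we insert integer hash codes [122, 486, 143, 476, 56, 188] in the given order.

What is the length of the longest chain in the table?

Insert 122: h=2, bucket 2 empty -> new chain.
Insert 486: h=2, bucket 2 nonempty -> append to chain.
Insert 143: h=2, bucket 2 nonempty -> append to chain.
Insert 476: h=4, bucket 4 empty -> new chain.
Insert 56: h=4, bucket 4 nonempty -> append to chain.
Insert 188: h=0, bucket 0 empty -> new chain.
Final buckets:
0: 188
1: _
2: 122 -> 486 -> 143
3: _
4: 476 -> 56
5: _
6: _

3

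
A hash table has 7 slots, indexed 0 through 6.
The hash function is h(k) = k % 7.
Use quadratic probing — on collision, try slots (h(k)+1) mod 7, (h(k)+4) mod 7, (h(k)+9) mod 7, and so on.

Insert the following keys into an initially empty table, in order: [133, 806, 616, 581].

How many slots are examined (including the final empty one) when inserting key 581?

Insert 133: h=0, slot 0 empty => index 0.
Insert 806: h=1, slot 1 empty => index 1.
Insert 616: h=0, slots 0,1 occupied => index 4.
Insert 581: h=0, slots 0,1,4 occupied => index 2.
Table: [133, 806, 581, -, 616, -, -]

4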